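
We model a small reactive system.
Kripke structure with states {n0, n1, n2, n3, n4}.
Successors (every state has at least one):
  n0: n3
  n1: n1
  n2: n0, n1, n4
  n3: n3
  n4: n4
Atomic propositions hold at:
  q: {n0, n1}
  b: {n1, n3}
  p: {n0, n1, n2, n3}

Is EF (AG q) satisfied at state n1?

Yes

AG q: greatest fixpoint, start Z0 = {n0, n1}, keep only states in Sat with every successor in Z. Z1 = {n1}; fixed.
Sat(AG q) = {n1}
EF (AG q): least fixpoint, start Z0 = {n1}, add states with some successor in Z. Z1 = {n1, n2}; fixed.
Sat(EF (AG q)) = {n1, n2}
n1 ∈ Sat(EF (AG q)) = {n1, n2}, so the formula holds at n1.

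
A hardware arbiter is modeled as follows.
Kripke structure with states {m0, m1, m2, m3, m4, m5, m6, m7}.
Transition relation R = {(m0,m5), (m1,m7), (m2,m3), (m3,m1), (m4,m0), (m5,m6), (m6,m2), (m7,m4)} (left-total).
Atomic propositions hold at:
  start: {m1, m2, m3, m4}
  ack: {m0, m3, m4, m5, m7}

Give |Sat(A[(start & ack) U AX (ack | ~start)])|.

Sat(start & ack) = {m3, m4}
Sat(~start) = {m0, m5, m6, m7}
Sat(ack | ~start) = {m0, m3, m4, m5, m6, m7}
Sat(AX (ack | ~start)) = {s : every successor in {m0, m3, m4, m5, m6, m7}} = {m0, m1, m2, m4, m5, m7}
A[(start & ack) U AX (ack | ~start)]: least fixpoint, start Z0 = Sat(AX (ack | ~start)) = {m0, m1, m2, m4, m5, m7}, add states in Sat(start & ack) with every successor in Z. Z1 = {m0, m1, m2, m3, m4, m5, m7}; fixed.
Sat(A[(start & ack) U AX (ack | ~start)]) = {m0, m1, m2, m3, m4, m5, m7}
|Sat(A[(start & ack) U AX (ack | ~start)])| = |{m0, m1, m2, m3, m4, m5, m7}| = 7.

7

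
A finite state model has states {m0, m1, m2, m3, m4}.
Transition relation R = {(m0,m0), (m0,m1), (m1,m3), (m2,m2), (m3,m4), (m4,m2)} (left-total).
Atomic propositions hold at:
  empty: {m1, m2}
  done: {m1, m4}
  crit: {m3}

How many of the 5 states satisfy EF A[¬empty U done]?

Sat(¬empty) = {m0, m3, m4}
A[¬empty U done]: least fixpoint, start Z0 = Sat(done) = {m1, m4}, add states in Sat(¬empty) with every successor in Z. Z1 = {m1, m3, m4}; fixed.
Sat(A[¬empty U done]) = {m1, m3, m4}
EF A[¬empty U done]: least fixpoint, start Z0 = {m1, m3, m4}, add states with some successor in Z. Z1 = {m0, m1, m3, m4}; fixed.
Sat(EF A[¬empty U done]) = {m0, m1, m3, m4}
|Sat(EF A[¬empty U done])| = |{m0, m1, m3, m4}| = 4.

4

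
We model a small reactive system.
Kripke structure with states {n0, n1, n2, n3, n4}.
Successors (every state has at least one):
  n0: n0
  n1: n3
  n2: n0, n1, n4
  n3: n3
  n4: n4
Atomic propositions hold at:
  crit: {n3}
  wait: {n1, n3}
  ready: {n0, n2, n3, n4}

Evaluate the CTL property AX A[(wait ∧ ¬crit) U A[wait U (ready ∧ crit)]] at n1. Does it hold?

Yes

Sat(¬crit) = {n0, n1, n2, n4}
Sat(wait ∧ ¬crit) = {n1}
Sat(ready ∧ crit) = {n3}
A[wait U (ready ∧ crit)]: least fixpoint, start Z0 = Sat((ready ∧ crit)) = {n3}, add states in Sat(wait) with every successor in Z. Z1 = {n1, n3}; fixed.
Sat(A[wait U (ready ∧ crit)]) = {n1, n3}
A[(wait ∧ ¬crit) U A[wait U (ready ∧ crit)]]: least fixpoint, start Z0 = Sat(A[wait U (ready ∧ crit)]) = {n1, n3}, add states in Sat(wait ∧ ¬crit) with every successor in Z. Already a fixed point.
Sat(A[(wait ∧ ¬crit) U A[wait U (ready ∧ crit)]]) = {n1, n3}
Sat(AX A[(wait ∧ ¬crit) U A[wait U (ready ∧ crit)]]) = {s : every successor in {n1, n3}} = {n1, n3}
n1 ∈ Sat(AX A[(wait ∧ ¬crit) U A[wait U (ready ∧ crit)]]) = {n1, n3}, so the formula holds at n1.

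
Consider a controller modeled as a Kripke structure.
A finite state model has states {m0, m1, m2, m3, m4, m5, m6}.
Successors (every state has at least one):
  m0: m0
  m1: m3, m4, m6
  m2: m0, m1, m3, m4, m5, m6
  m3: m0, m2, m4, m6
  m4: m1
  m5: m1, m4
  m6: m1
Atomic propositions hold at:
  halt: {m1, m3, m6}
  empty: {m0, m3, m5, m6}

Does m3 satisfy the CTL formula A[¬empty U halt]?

Sat(¬empty) = {m1, m2, m4}
A[¬empty U halt]: least fixpoint, start Z0 = Sat(halt) = {m1, m3, m6}, add states in Sat(¬empty) with every successor in Z. Z1 = {m1, m3, m4, m6}; fixed.
Sat(A[¬empty U halt]) = {m1, m3, m4, m6}
m3 ∈ Sat(A[¬empty U halt]) = {m1, m3, m4, m6}, so the formula holds at m3.

Yes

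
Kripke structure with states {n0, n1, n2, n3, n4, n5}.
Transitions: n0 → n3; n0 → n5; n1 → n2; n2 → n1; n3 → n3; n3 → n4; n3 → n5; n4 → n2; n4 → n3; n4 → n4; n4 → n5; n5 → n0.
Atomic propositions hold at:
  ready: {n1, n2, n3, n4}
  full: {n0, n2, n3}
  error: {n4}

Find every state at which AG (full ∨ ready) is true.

Sat(full ∨ ready) = {n0, n1, n2, n3, n4}
AG (full ∨ ready): greatest fixpoint, start Z0 = {n0, n1, n2, n3, n4}, keep only states in Sat with every successor in Z. Z1 = {n1, n2}; fixed.
Sat(AG (full ∨ ready)) = {n1, n2}

{n1, n2}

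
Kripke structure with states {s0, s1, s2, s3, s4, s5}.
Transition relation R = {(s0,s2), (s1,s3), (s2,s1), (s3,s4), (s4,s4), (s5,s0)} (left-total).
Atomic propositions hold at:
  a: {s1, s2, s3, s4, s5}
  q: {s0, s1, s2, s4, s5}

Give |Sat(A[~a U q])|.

5

Sat(~a) = {s0}
A[~a U q]: least fixpoint, start Z0 = Sat(q) = {s0, s1, s2, s4, s5}, add states in Sat(~a) with every successor in Z. Already a fixed point.
Sat(A[~a U q]) = {s0, s1, s2, s4, s5}
|Sat(A[~a U q])| = |{s0, s1, s2, s4, s5}| = 5.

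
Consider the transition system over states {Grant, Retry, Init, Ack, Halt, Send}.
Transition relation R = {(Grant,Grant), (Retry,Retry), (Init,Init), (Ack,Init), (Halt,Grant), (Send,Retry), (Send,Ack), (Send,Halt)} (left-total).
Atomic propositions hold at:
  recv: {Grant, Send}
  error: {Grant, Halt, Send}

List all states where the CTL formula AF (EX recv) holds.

{Grant, Halt}

Sat(EX recv) = {s : some successor in {Grant, Send}} = {Grant, Halt}
AF (EX recv): least fixpoint, start Z0 = {Grant, Halt}, add states with every successor in Z. Already a fixed point.
Sat(AF (EX recv)) = {Grant, Halt}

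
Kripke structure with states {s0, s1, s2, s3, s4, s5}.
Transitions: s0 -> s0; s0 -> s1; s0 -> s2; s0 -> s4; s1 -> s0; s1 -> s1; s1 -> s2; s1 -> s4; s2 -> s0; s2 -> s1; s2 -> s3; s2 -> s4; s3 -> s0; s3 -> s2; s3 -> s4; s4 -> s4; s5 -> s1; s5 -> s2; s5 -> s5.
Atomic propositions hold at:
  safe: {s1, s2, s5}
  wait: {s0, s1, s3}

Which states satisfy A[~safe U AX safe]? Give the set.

{s5}

Sat(~safe) = {s0, s3, s4}
Sat(AX safe) = {s : every successor in {s1, s2, s5}} = {s5}
A[~safe U AX safe]: least fixpoint, start Z0 = Sat(AX safe) = {s5}, add states in Sat(~safe) with every successor in Z. Already a fixed point.
Sat(A[~safe U AX safe]) = {s5}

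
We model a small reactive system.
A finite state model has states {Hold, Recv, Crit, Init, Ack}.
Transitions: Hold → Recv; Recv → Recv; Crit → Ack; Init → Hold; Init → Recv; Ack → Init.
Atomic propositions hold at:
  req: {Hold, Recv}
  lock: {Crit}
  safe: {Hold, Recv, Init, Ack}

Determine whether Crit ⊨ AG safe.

No

AG safe: greatest fixpoint, start Z0 = {Hold, Recv, Init, Ack}, keep only states in Sat with every successor in Z. Already a fixed point.
Sat(AG safe) = {Hold, Recv, Init, Ack}
Crit ∉ Sat(AG safe) = {Hold, Recv, Init, Ack}, so the formula does not hold at Crit.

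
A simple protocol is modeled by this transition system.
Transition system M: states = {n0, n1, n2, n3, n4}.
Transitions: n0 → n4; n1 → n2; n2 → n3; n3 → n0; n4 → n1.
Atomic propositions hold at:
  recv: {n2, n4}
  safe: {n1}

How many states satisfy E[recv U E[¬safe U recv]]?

Sat(¬safe) = {n0, n2, n3, n4}
E[¬safe U recv]: least fixpoint, start Z0 = Sat(recv) = {n2, n4}, add states in Sat(¬safe) with some successor in Z. Z1 = {n0, n2, n4}; Z2 = {n0, n2, n3, n4}; fixed.
Sat(E[¬safe U recv]) = {n0, n2, n3, n4}
E[recv U E[¬safe U recv]]: least fixpoint, start Z0 = Sat(E[¬safe U recv]) = {n0, n2, n3, n4}, add states in Sat(recv) with some successor in Z. Already a fixed point.
Sat(E[recv U E[¬safe U recv]]) = {n0, n2, n3, n4}
|Sat(E[recv U E[¬safe U recv]])| = |{n0, n2, n3, n4}| = 4.

4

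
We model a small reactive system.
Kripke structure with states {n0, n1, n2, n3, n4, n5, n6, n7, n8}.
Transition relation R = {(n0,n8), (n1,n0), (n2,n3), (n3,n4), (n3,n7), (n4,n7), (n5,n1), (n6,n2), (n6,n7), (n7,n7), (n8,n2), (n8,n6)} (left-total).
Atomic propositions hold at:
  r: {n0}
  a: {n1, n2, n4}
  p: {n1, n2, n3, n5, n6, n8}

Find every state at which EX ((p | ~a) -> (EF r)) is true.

Sat(~a) = {n0, n3, n5, n6, n7, n8}
Sat(p | ~a) = {n0, n1, n2, n3, n5, n6, n7, n8}
EF r: least fixpoint, start Z0 = {n0}, add states with some successor in Z. Z1 = {n0, n1}; Z2 = {n0, n1, n5}; fixed.
Sat(EF r) = {n0, n1, n5}
Sat((p | ~a) -> (EF r)) = {n0, n1, n4, n5}
Sat(EX ((p | ~a) -> (EF r))) = {s : some successor in {n0, n1, n4, n5}} = {n1, n3, n5}

{n1, n3, n5}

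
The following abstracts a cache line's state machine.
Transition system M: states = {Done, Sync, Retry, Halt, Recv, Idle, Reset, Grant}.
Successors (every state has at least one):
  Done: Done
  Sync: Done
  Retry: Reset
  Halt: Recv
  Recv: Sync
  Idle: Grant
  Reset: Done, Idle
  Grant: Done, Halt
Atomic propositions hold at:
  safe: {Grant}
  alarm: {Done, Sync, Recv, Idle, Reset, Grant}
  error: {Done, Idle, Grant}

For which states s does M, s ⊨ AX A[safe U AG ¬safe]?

{Done, Sync, Halt, Recv, Idle, Grant}

Sat(¬safe) = {Done, Sync, Retry, Halt, Recv, Idle, Reset}
AG ¬safe: greatest fixpoint, start Z0 = {Done, Sync, Retry, Halt, Recv, Idle, Reset}, keep only states in Sat with every successor in Z. Z1 = {Done, Sync, Retry, Halt, Recv, Reset}; Z2 = {Done, Sync, Retry, Halt, Recv}; Z3 = {Done, Sync, Halt, Recv}; fixed.
Sat(AG ¬safe) = {Done, Sync, Halt, Recv}
A[safe U AG ¬safe]: least fixpoint, start Z0 = Sat(AG ¬safe) = {Done, Sync, Halt, Recv}, add states in Sat(safe) with every successor in Z. Z1 = {Done, Sync, Halt, Recv, Grant}; fixed.
Sat(A[safe U AG ¬safe]) = {Done, Sync, Halt, Recv, Grant}
Sat(AX A[safe U AG ¬safe]) = {s : every successor in {Done, Sync, Halt, Recv, Grant}} = {Done, Sync, Halt, Recv, Idle, Grant}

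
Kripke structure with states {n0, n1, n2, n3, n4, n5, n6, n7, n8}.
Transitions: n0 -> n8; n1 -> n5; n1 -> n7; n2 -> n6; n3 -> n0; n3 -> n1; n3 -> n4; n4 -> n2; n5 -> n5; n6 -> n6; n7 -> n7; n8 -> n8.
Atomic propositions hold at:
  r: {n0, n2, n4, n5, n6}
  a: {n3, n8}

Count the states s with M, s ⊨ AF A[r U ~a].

Sat(~a) = {n0, n1, n2, n4, n5, n6, n7}
A[r U ~a]: least fixpoint, start Z0 = Sat(~a) = {n0, n1, n2, n4, n5, n6, n7}, add states in Sat(r) with every successor in Z. Already a fixed point.
Sat(A[r U ~a]) = {n0, n1, n2, n4, n5, n6, n7}
AF A[r U ~a]: least fixpoint, start Z0 = {n0, n1, n2, n4, n5, n6, n7}, add states with every successor in Z. Z1 = {n0, n1, n2, n3, n4, n5, n6, n7}; fixed.
Sat(AF A[r U ~a]) = {n0, n1, n2, n3, n4, n5, n6, n7}
|Sat(AF A[r U ~a])| = |{n0, n1, n2, n3, n4, n5, n6, n7}| = 8.

8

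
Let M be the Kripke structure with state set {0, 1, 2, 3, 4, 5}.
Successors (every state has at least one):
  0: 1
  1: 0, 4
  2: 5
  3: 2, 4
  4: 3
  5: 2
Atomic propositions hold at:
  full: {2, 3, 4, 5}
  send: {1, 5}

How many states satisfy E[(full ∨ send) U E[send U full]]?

5

Sat(full ∨ send) = {1, 2, 3, 4, 5}
E[send U full]: least fixpoint, start Z0 = Sat(full) = {2, 3, 4, 5}, add states in Sat(send) with some successor in Z. Z1 = {1, 2, 3, 4, 5}; fixed.
Sat(E[send U full]) = {1, 2, 3, 4, 5}
E[(full ∨ send) U E[send U full]]: least fixpoint, start Z0 = Sat(E[send U full]) = {1, 2, 3, 4, 5}, add states in Sat(full ∨ send) with some successor in Z. Already a fixed point.
Sat(E[(full ∨ send) U E[send U full]]) = {1, 2, 3, 4, 5}
|Sat(E[(full ∨ send) U E[send U full]])| = |{1, 2, 3, 4, 5}| = 5.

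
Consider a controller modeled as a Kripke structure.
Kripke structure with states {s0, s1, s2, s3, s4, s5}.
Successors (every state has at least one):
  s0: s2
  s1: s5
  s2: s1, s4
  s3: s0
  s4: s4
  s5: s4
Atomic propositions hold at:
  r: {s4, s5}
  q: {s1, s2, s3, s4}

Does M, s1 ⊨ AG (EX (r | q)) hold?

Sat(r | q) = {s1, s2, s3, s4, s5}
Sat(EX (r | q)) = {s : some successor in {s1, s2, s3, s4, s5}} = {s0, s1, s2, s4, s5}
AG (EX (r | q)): greatest fixpoint, start Z0 = {s0, s1, s2, s4, s5}, keep only states in Sat with every successor in Z. Already a fixed point.
Sat(AG (EX (r | q))) = {s0, s1, s2, s4, s5}
s1 ∈ Sat(AG (EX (r | q))) = {s0, s1, s2, s4, s5}, so the formula holds at s1.

Yes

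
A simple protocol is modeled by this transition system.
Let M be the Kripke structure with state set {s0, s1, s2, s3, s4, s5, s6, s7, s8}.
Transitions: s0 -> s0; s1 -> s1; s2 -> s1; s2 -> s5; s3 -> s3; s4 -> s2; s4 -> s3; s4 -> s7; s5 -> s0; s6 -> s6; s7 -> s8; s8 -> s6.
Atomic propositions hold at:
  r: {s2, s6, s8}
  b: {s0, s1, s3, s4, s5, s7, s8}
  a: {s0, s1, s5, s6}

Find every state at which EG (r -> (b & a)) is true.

{s0, s1, s3, s4, s5}

Sat(b & a) = {s0, s1, s5}
Sat(r -> (b & a)) = {s0, s1, s3, s4, s5, s7}
EG (r -> (b & a)): greatest fixpoint, start Z0 = {s0, s1, s3, s4, s5, s7}, keep only states in Sat with some successor in Z. Z1 = {s0, s1, s3, s4, s5}; fixed.
Sat(EG (r -> (b & a))) = {s0, s1, s3, s4, s5}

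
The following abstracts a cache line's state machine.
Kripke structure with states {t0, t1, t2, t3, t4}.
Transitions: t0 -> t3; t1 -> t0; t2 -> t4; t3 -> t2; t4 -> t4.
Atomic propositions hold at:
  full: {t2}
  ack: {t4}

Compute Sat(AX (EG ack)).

{t2, t4}

EG ack: greatest fixpoint, start Z0 = {t4}, keep only states in Sat with some successor in Z. Already a fixed point.
Sat(EG ack) = {t4}
Sat(AX (EG ack)) = {s : every successor in {t4}} = {t2, t4}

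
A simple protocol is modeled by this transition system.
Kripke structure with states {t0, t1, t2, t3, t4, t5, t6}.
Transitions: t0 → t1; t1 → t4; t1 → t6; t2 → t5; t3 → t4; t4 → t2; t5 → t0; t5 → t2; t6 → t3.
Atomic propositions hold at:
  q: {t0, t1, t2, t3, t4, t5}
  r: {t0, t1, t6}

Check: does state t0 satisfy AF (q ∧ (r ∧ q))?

Sat(r ∧ q) = {t0, t1}
Sat(q ∧ (r ∧ q)) = {t0, t1}
AF (q ∧ (r ∧ q)): least fixpoint, start Z0 = {t0, t1}, add states with every successor in Z. Already a fixed point.
Sat(AF (q ∧ (r ∧ q))) = {t0, t1}
t0 ∈ Sat(AF (q ∧ (r ∧ q))) = {t0, t1}, so the formula holds at t0.

Yes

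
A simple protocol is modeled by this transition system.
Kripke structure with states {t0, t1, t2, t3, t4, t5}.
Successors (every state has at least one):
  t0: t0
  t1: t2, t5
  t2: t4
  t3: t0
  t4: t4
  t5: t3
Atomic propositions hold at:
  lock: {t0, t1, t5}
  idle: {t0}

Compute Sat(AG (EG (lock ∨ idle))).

{t0}

Sat(lock ∨ idle) = {t0, t1, t5}
EG (lock ∨ idle): greatest fixpoint, start Z0 = {t0, t1, t5}, keep only states in Sat with some successor in Z. Z1 = {t0, t1}; Z2 = {t0}; fixed.
Sat(EG (lock ∨ idle)) = {t0}
AG (EG (lock ∨ idle)): greatest fixpoint, start Z0 = {t0}, keep only states in Sat with every successor in Z. Already a fixed point.
Sat(AG (EG (lock ∨ idle))) = {t0}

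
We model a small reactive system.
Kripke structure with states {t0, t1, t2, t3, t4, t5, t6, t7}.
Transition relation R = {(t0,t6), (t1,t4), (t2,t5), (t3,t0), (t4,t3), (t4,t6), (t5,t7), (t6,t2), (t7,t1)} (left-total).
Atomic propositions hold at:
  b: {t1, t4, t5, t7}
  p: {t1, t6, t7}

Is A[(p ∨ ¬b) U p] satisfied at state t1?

Sat(¬b) = {t0, t2, t3, t6}
Sat(p ∨ ¬b) = {t0, t1, t2, t3, t6, t7}
A[(p ∨ ¬b) U p]: least fixpoint, start Z0 = Sat(p) = {t1, t6, t7}, add states in Sat(p ∨ ¬b) with every successor in Z. Z1 = {t0, t1, t6, t7}; Z2 = {t0, t1, t3, t6, t7}; fixed.
Sat(A[(p ∨ ¬b) U p]) = {t0, t1, t3, t6, t7}
t1 ∈ Sat(A[(p ∨ ¬b) U p]) = {t0, t1, t3, t6, t7}, so the formula holds at t1.

Yes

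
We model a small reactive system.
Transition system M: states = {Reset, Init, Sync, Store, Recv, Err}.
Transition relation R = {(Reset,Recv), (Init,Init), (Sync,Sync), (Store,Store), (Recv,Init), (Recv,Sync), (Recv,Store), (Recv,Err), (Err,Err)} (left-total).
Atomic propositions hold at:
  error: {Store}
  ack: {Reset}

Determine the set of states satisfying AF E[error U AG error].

AG error: greatest fixpoint, start Z0 = {Store}, keep only states in Sat with every successor in Z. Already a fixed point.
Sat(AG error) = {Store}
E[error U AG error]: least fixpoint, start Z0 = Sat(AG error) = {Store}, add states in Sat(error) with some successor in Z. Already a fixed point.
Sat(E[error U AG error]) = {Store}
AF E[error U AG error]: least fixpoint, start Z0 = {Store}, add states with every successor in Z. Already a fixed point.
Sat(AF E[error U AG error]) = {Store}

{Store}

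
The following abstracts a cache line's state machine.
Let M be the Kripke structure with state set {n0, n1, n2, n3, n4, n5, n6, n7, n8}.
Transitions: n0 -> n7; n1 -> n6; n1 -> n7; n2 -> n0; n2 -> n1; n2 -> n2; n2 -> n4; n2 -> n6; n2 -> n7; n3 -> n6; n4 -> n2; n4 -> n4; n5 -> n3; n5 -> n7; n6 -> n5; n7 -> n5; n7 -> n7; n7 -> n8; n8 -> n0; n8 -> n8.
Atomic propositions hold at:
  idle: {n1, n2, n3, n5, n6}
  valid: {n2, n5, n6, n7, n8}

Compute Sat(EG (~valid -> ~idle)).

{n0, n2, n4, n5, n6, n7, n8}

Sat(~valid) = {n0, n1, n3, n4}
Sat(~idle) = {n0, n4, n7, n8}
Sat(~valid -> ~idle) = {n0, n2, n4, n5, n6, n7, n8}
EG (~valid -> ~idle): greatest fixpoint, start Z0 = {n0, n2, n4, n5, n6, n7, n8}, keep only states in Sat with some successor in Z. Already a fixed point.
Sat(EG (~valid -> ~idle)) = {n0, n2, n4, n5, n6, n7, n8}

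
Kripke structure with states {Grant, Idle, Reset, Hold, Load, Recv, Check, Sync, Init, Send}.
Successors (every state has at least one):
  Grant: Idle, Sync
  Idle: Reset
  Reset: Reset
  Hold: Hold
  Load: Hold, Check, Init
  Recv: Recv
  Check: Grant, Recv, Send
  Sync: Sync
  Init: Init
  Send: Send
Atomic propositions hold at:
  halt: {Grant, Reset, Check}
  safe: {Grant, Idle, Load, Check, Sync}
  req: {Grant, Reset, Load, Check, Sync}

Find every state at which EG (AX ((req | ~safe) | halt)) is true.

{Idle, Reset, Hold, Load, Recv, Check, Sync, Init, Send}

Sat(~safe) = {Reset, Hold, Recv, Init, Send}
Sat(req | ~safe) = {Grant, Reset, Hold, Load, Recv, Check, Sync, Init, Send}
Sat((req | ~safe) | halt) = {Grant, Reset, Hold, Load, Recv, Check, Sync, Init, Send}
Sat(AX ((req | ~safe) | halt)) = {s : every successor in {Grant, Reset, Hold, Load, Recv, Check, Sync, Init, Send}} = {Idle, Reset, Hold, Load, Recv, Check, Sync, Init, Send}
EG (AX ((req | ~safe) | halt)): greatest fixpoint, start Z0 = {Idle, Reset, Hold, Load, Recv, Check, Sync, Init, Send}, keep only states in Sat with some successor in Z. Already a fixed point.
Sat(EG (AX ((req | ~safe) | halt))) = {Idle, Reset, Hold, Load, Recv, Check, Sync, Init, Send}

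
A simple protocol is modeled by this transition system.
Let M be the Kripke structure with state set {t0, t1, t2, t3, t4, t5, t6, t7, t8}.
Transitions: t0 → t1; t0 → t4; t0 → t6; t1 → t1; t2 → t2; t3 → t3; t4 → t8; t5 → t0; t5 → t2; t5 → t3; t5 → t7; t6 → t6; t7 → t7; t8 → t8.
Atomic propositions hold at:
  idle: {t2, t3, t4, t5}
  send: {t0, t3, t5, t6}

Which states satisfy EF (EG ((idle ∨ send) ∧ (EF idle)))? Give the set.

Sat(idle ∨ send) = {t0, t2, t3, t4, t5, t6}
EF idle: least fixpoint, start Z0 = {t2, t3, t4, t5}, add states with some successor in Z. Z1 = {t0, t2, t3, t4, t5}; fixed.
Sat(EF idle) = {t0, t2, t3, t4, t5}
Sat((idle ∨ send) ∧ (EF idle)) = {t0, t2, t3, t4, t5}
EG ((idle ∨ send) ∧ (EF idle)): greatest fixpoint, start Z0 = {t0, t2, t3, t4, t5}, keep only states in Sat with some successor in Z. Z1 = {t0, t2, t3, t5}; Z2 = {t2, t3, t5}; fixed.
Sat(EG ((idle ∨ send) ∧ (EF idle))) = {t2, t3, t5}
EF (EG ((idle ∨ send) ∧ (EF idle))): least fixpoint, start Z0 = {t2, t3, t5}, add states with some successor in Z. Already a fixed point.
Sat(EF (EG ((idle ∨ send) ∧ (EF idle)))) = {t2, t3, t5}

{t2, t3, t5}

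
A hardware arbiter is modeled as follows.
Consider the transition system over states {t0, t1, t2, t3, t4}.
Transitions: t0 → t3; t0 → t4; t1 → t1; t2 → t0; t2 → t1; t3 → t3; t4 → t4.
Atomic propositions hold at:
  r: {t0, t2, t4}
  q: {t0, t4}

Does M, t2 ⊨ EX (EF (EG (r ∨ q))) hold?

Sat(r ∨ q) = {t0, t2, t4}
EG (r ∨ q): greatest fixpoint, start Z0 = {t0, t2, t4}, keep only states in Sat with some successor in Z. Already a fixed point.
Sat(EG (r ∨ q)) = {t0, t2, t4}
EF (EG (r ∨ q)): least fixpoint, start Z0 = {t0, t2, t4}, add states with some successor in Z. Already a fixed point.
Sat(EF (EG (r ∨ q))) = {t0, t2, t4}
Sat(EX (EF (EG (r ∨ q)))) = {s : some successor in {t0, t2, t4}} = {t0, t2, t4}
t2 ∈ Sat(EX (EF (EG (r ∨ q)))) = {t0, t2, t4}, so the formula holds at t2.

Yes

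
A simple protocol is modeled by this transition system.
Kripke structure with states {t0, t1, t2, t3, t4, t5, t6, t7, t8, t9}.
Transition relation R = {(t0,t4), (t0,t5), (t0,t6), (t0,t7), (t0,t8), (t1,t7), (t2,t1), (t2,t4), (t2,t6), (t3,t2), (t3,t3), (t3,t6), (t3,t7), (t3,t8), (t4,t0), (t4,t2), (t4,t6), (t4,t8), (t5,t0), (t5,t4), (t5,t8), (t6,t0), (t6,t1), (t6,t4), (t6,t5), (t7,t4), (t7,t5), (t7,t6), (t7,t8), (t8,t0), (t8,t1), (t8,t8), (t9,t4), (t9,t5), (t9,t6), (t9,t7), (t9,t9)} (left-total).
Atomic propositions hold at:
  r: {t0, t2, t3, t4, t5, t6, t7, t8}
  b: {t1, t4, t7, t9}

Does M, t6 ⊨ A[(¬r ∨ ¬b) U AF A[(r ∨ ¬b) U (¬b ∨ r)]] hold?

Sat(¬r) = {t1, t9}
Sat(¬b) = {t0, t2, t3, t5, t6, t8}
Sat(¬r ∨ ¬b) = {t0, t1, t2, t3, t5, t6, t8, t9}
Sat(r ∨ ¬b) = {t0, t2, t3, t4, t5, t6, t7, t8}
Sat(¬b ∨ r) = {t0, t2, t3, t4, t5, t6, t7, t8}
A[(r ∨ ¬b) U (¬b ∨ r)]: least fixpoint, start Z0 = Sat((¬b ∨ r)) = {t0, t2, t3, t4, t5, t6, t7, t8}, add states in Sat(r ∨ ¬b) with every successor in Z. Already a fixed point.
Sat(A[(r ∨ ¬b) U (¬b ∨ r)]) = {t0, t2, t3, t4, t5, t6, t7, t8}
AF A[(r ∨ ¬b) U (¬b ∨ r)]: least fixpoint, start Z0 = {t0, t2, t3, t4, t5, t6, t7, t8}, add states with every successor in Z. Z1 = {t0, t1, t2, t3, t4, t5, t6, t7, t8}; fixed.
Sat(AF A[(r ∨ ¬b) U (¬b ∨ r)]) = {t0, t1, t2, t3, t4, t5, t6, t7, t8}
A[(¬r ∨ ¬b) U AF A[(r ∨ ¬b) U (¬b ∨ r)]]: least fixpoint, start Z0 = Sat(AF A[(r ∨ ¬b) U (¬b ∨ r)]) = {t0, t1, t2, t3, t4, t5, t6, t7, t8}, add states in Sat(¬r ∨ ¬b) with every successor in Z. Already a fixed point.
Sat(A[(¬r ∨ ¬b) U AF A[(r ∨ ¬b) U (¬b ∨ r)]]) = {t0, t1, t2, t3, t4, t5, t6, t7, t8}
t6 ∈ Sat(A[(¬r ∨ ¬b) U AF A[(r ∨ ¬b) U (¬b ∨ r)]]) = {t0, t1, t2, t3, t4, t5, t6, t7, t8}, so the formula holds at t6.

Yes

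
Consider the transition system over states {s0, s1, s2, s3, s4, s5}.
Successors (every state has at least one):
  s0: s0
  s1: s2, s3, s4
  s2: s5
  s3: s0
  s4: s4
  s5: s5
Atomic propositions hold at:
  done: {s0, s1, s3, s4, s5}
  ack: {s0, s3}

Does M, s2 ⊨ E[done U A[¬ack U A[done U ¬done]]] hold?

Yes

Sat(¬ack) = {s1, s2, s4, s5}
Sat(¬done) = {s2}
A[done U ¬done]: least fixpoint, start Z0 = Sat(¬done) = {s2}, add states in Sat(done) with every successor in Z. Already a fixed point.
Sat(A[done U ¬done]) = {s2}
A[¬ack U A[done U ¬done]]: least fixpoint, start Z0 = Sat(A[done U ¬done]) = {s2}, add states in Sat(¬ack) with every successor in Z. Already a fixed point.
Sat(A[¬ack U A[done U ¬done]]) = {s2}
E[done U A[¬ack U A[done U ¬done]]]: least fixpoint, start Z0 = Sat(A[¬ack U A[done U ¬done]]) = {s2}, add states in Sat(done) with some successor in Z. Z1 = {s1, s2}; fixed.
Sat(E[done U A[¬ack U A[done U ¬done]]]) = {s1, s2}
s2 ∈ Sat(E[done U A[¬ack U A[done U ¬done]]]) = {s1, s2}, so the formula holds at s2.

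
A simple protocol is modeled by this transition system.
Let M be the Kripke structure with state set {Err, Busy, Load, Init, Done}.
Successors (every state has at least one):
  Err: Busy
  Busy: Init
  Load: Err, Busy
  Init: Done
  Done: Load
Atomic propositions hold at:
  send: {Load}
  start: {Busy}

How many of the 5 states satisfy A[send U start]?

A[send U start]: least fixpoint, start Z0 = Sat(start) = {Busy}, add states in Sat(send) with every successor in Z. Already a fixed point.
Sat(A[send U start]) = {Busy}
|Sat(A[send U start])| = |{Busy}| = 1.

1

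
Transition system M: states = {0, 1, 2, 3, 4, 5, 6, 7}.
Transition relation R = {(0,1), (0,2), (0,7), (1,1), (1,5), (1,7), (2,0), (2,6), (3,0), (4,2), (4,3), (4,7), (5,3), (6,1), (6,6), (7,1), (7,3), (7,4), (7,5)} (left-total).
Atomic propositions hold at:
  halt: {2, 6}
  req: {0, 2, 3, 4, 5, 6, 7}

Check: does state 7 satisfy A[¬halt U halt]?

No

Sat(¬halt) = {0, 1, 3, 4, 5, 7}
A[¬halt U halt]: least fixpoint, start Z0 = Sat(halt) = {2, 6}, add states in Sat(¬halt) with every successor in Z. Already a fixed point.
Sat(A[¬halt U halt]) = {2, 6}
7 ∉ Sat(A[¬halt U halt]) = {2, 6}, so the formula does not hold at 7.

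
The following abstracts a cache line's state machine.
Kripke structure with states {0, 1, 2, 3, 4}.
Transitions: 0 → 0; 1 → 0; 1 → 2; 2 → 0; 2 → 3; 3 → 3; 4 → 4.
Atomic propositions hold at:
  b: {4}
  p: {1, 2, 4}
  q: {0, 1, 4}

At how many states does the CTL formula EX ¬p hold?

4

Sat(¬p) = {0, 3}
Sat(EX ¬p) = {s : some successor in {0, 3}} = {0, 1, 2, 3}
|Sat(EX ¬p)| = |{0, 1, 2, 3}| = 4.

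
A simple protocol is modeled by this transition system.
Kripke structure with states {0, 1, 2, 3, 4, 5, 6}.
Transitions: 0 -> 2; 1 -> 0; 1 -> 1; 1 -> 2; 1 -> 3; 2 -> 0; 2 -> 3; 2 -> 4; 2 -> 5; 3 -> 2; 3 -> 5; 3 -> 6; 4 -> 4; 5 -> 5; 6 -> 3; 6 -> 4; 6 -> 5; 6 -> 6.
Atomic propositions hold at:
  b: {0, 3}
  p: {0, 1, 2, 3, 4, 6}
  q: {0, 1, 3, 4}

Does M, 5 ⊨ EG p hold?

No

EG p: greatest fixpoint, start Z0 = {0, 1, 2, 3, 4, 6}, keep only states in Sat with some successor in Z. Already a fixed point.
Sat(EG p) = {0, 1, 2, 3, 4, 6}
5 ∉ Sat(EG p) = {0, 1, 2, 3, 4, 6}, so the formula does not hold at 5.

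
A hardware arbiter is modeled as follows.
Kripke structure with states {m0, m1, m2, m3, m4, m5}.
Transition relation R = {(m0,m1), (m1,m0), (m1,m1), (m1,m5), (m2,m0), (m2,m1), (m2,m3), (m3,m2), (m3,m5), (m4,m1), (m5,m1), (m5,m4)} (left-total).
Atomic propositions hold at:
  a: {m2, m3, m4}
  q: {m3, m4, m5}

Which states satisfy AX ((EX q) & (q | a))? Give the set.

Sat(EX q) = {s : some successor in {m3, m4, m5}} = {m1, m2, m3, m5}
Sat(q | a) = {m2, m3, m4, m5}
Sat((EX q) & (q | a)) = {m2, m3, m5}
Sat(AX ((EX q) & (q | a))) = {s : every successor in {m2, m3, m5}} = {m3}

{m3}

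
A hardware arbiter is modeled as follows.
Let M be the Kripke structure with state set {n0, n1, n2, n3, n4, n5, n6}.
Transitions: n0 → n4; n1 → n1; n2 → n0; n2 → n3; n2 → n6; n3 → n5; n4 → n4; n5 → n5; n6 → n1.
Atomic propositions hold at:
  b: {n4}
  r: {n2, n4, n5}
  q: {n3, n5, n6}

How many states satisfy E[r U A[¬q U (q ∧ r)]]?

Sat(¬q) = {n0, n1, n2, n4}
Sat(q ∧ r) = {n5}
A[¬q U (q ∧ r)]: least fixpoint, start Z0 = Sat((q ∧ r)) = {n5}, add states in Sat(¬q) with every successor in Z. Already a fixed point.
Sat(A[¬q U (q ∧ r)]) = {n5}
E[r U A[¬q U (q ∧ r)]]: least fixpoint, start Z0 = Sat(A[¬q U (q ∧ r)]) = {n5}, add states in Sat(r) with some successor in Z. Already a fixed point.
Sat(E[r U A[¬q U (q ∧ r)]]) = {n5}
|Sat(E[r U A[¬q U (q ∧ r)]])| = |{n5}| = 1.

1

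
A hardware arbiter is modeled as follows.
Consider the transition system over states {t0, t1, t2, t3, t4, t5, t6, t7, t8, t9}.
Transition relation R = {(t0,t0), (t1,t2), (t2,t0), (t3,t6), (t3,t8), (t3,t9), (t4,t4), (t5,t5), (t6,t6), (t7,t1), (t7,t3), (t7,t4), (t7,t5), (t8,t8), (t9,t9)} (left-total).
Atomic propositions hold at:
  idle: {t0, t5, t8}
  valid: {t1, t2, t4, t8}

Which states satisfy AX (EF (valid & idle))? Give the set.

Sat(valid & idle) = {t8}
EF (valid & idle): least fixpoint, start Z0 = {t8}, add states with some successor in Z. Z1 = {t3, t8}; Z2 = {t3, t7, t8}; fixed.
Sat(EF (valid & idle)) = {t3, t7, t8}
Sat(AX (EF (valid & idle))) = {s : every successor in {t3, t7, t8}} = {t8}

{t8}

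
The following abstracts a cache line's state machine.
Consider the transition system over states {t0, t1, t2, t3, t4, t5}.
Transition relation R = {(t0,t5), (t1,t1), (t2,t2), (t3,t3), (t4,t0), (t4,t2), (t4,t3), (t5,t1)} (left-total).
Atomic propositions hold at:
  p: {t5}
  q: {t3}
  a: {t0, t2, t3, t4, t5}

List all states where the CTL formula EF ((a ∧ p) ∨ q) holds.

{t0, t3, t4, t5}

Sat(a ∧ p) = {t5}
Sat((a ∧ p) ∨ q) = {t3, t5}
EF ((a ∧ p) ∨ q): least fixpoint, start Z0 = {t3, t5}, add states with some successor in Z. Z1 = {t0, t3, t4, t5}; fixed.
Sat(EF ((a ∧ p) ∨ q)) = {t0, t3, t4, t5}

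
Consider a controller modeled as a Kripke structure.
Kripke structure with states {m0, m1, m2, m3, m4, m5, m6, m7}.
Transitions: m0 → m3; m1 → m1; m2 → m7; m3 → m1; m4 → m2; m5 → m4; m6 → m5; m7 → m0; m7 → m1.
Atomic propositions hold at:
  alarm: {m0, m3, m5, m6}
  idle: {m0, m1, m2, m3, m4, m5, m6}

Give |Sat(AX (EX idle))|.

7

Sat(EX idle) = {s : some successor in {m0, m1, m2, m3, m4, m5, m6}} = {m0, m1, m3, m4, m5, m6, m7}
Sat(AX (EX idle)) = {s : every successor in {m0, m1, m3, m4, m5, m6, m7}} = {m0, m1, m2, m3, m5, m6, m7}
|Sat(AX (EX idle))| = |{m0, m1, m2, m3, m5, m6, m7}| = 7.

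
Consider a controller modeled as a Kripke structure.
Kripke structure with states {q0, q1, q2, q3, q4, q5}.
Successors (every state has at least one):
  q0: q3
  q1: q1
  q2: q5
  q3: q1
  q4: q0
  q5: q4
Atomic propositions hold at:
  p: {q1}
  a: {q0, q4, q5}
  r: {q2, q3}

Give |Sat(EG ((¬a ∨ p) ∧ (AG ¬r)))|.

Sat(¬a) = {q1, q2, q3}
Sat(¬a ∨ p) = {q1, q2, q3}
Sat(¬r) = {q0, q1, q4, q5}
AG ¬r: greatest fixpoint, start Z0 = {q0, q1, q4, q5}, keep only states in Sat with every successor in Z. Z1 = {q1, q4, q5}; Z2 = {q1, q5}; Z3 = {q1}; fixed.
Sat(AG ¬r) = {q1}
Sat((¬a ∨ p) ∧ (AG ¬r)) = {q1}
EG ((¬a ∨ p) ∧ (AG ¬r)): greatest fixpoint, start Z0 = {q1}, keep only states in Sat with some successor in Z. Already a fixed point.
Sat(EG ((¬a ∨ p) ∧ (AG ¬r))) = {q1}
|Sat(EG ((¬a ∨ p) ∧ (AG ¬r)))| = |{q1}| = 1.

1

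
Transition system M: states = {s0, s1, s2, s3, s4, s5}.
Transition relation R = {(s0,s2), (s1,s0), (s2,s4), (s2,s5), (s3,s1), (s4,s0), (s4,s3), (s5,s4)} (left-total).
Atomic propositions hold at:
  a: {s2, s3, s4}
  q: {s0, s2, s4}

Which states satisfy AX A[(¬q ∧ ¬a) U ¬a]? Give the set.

Sat(¬q) = {s1, s3, s5}
Sat(¬a) = {s0, s1, s5}
Sat(¬q ∧ ¬a) = {s1, s5}
A[(¬q ∧ ¬a) U ¬a]: least fixpoint, start Z0 = Sat(¬a) = {s0, s1, s5}, add states in Sat(¬q ∧ ¬a) with every successor in Z. Already a fixed point.
Sat(A[(¬q ∧ ¬a) U ¬a]) = {s0, s1, s5}
Sat(AX A[(¬q ∧ ¬a) U ¬a]) = {s : every successor in {s0, s1, s5}} = {s1, s3}

{s1, s3}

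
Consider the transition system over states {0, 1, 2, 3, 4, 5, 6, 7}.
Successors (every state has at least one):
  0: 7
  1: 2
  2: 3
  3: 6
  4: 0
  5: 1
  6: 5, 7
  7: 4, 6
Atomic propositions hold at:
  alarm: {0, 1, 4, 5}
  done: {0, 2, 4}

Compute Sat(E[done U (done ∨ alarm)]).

{0, 1, 2, 4, 5}

Sat(done ∨ alarm) = {0, 1, 2, 4, 5}
E[done U (done ∨ alarm)]: least fixpoint, start Z0 = Sat((done ∨ alarm)) = {0, 1, 2, 4, 5}, add states in Sat(done) with some successor in Z. Already a fixed point.
Sat(E[done U (done ∨ alarm)]) = {0, 1, 2, 4, 5}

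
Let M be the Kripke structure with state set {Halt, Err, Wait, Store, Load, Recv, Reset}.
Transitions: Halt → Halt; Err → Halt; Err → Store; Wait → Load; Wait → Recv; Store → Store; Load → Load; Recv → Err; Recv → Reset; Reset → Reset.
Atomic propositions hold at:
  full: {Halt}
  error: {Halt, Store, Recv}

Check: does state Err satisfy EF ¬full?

Yes

Sat(¬full) = {Err, Wait, Store, Load, Recv, Reset}
EF ¬full: least fixpoint, start Z0 = {Err, Wait, Store, Load, Recv, Reset}, add states with some successor in Z. Already a fixed point.
Sat(EF ¬full) = {Err, Wait, Store, Load, Recv, Reset}
Err ∈ Sat(EF ¬full) = {Err, Wait, Store, Load, Recv, Reset}, so the formula holds at Err.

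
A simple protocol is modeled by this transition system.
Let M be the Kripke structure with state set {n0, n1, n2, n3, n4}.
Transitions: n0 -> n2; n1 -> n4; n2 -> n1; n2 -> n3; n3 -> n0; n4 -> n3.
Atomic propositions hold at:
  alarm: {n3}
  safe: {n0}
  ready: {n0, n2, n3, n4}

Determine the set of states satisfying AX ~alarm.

{n0, n1, n3}

Sat(~alarm) = {n0, n1, n2, n4}
Sat(AX ~alarm) = {s : every successor in {n0, n1, n2, n4}} = {n0, n1, n3}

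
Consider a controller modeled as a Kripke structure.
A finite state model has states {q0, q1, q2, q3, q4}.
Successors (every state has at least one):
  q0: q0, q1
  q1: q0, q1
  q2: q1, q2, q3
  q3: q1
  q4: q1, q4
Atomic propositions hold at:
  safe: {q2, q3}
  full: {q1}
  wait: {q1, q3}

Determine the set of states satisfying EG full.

EG full: greatest fixpoint, start Z0 = {q1}, keep only states in Sat with some successor in Z. Already a fixed point.
Sat(EG full) = {q1}

{q1}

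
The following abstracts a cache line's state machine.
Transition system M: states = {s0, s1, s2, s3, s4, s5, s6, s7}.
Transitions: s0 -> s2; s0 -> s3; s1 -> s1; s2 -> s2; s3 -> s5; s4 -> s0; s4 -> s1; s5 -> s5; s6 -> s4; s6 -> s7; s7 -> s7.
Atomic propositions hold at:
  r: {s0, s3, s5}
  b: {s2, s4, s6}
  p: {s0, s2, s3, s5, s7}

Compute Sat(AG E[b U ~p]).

Sat(~p) = {s1, s4, s6}
E[b U ~p]: least fixpoint, start Z0 = Sat(~p) = {s1, s4, s6}, add states in Sat(b) with some successor in Z. Already a fixed point.
Sat(E[b U ~p]) = {s1, s4, s6}
AG E[b U ~p]: greatest fixpoint, start Z0 = {s1, s4, s6}, keep only states in Sat with every successor in Z. Z1 = {s1}; fixed.
Sat(AG E[b U ~p]) = {s1}

{s1}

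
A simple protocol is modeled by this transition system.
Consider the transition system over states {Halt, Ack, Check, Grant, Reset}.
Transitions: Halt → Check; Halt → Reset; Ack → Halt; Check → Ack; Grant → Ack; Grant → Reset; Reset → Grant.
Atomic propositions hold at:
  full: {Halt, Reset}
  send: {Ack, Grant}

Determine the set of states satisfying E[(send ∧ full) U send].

Sat(send ∧ full) = ∅
E[(send ∧ full) U send]: least fixpoint, start Z0 = Sat(send) = {Ack, Grant}, add states in Sat(send ∧ full) with some successor in Z. Already a fixed point.
Sat(E[(send ∧ full) U send]) = {Ack, Grant}

{Ack, Grant}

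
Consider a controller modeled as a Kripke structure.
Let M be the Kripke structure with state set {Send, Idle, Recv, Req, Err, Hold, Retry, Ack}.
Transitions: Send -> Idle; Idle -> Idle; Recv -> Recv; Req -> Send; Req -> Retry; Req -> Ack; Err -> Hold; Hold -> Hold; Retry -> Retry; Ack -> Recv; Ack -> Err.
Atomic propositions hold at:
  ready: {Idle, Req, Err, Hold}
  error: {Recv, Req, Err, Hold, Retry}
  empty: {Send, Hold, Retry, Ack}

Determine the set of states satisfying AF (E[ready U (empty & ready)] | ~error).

Sat(empty & ready) = {Hold}
E[ready U (empty & ready)]: least fixpoint, start Z0 = Sat((empty & ready)) = {Hold}, add states in Sat(ready) with some successor in Z. Z1 = {Err, Hold}; fixed.
Sat(E[ready U (empty & ready)]) = {Err, Hold}
Sat(~error) = {Send, Idle, Ack}
Sat(E[ready U (empty & ready)] | ~error) = {Send, Idle, Err, Hold, Ack}
AF (E[ready U (empty & ready)] | ~error): least fixpoint, start Z0 = {Send, Idle, Err, Hold, Ack}, add states with every successor in Z. Already a fixed point.
Sat(AF (E[ready U (empty & ready)] | ~error)) = {Send, Idle, Err, Hold, Ack}

{Send, Idle, Err, Hold, Ack}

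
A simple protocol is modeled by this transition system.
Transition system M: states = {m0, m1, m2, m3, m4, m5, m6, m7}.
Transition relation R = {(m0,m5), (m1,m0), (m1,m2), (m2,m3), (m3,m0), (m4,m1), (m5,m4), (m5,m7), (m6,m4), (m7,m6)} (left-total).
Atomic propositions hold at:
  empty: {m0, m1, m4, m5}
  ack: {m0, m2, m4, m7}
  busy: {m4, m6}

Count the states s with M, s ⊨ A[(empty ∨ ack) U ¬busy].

7

Sat(empty ∨ ack) = {m0, m1, m2, m4, m5, m7}
Sat(¬busy) = {m0, m1, m2, m3, m5, m7}
A[(empty ∨ ack) U ¬busy]: least fixpoint, start Z0 = Sat(¬busy) = {m0, m1, m2, m3, m5, m7}, add states in Sat(empty ∨ ack) with every successor in Z. Z1 = {m0, m1, m2, m3, m4, m5, m7}; fixed.
Sat(A[(empty ∨ ack) U ¬busy]) = {m0, m1, m2, m3, m4, m5, m7}
|Sat(A[(empty ∨ ack) U ¬busy])| = |{m0, m1, m2, m3, m4, m5, m7}| = 7.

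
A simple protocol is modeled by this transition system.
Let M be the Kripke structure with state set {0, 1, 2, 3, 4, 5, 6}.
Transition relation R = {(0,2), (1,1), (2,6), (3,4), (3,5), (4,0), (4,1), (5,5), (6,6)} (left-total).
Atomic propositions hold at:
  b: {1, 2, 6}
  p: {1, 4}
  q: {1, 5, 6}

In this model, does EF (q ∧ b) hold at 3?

Sat(q ∧ b) = {1, 6}
EF (q ∧ b): least fixpoint, start Z0 = {1, 6}, add states with some successor in Z. Z1 = {1, 2, 4, 6}; Z2 = {0, 1, 2, 3, 4, 6}; fixed.
Sat(EF (q ∧ b)) = {0, 1, 2, 3, 4, 6}
3 ∈ Sat(EF (q ∧ b)) = {0, 1, 2, 3, 4, 6}, so the formula holds at 3.

Yes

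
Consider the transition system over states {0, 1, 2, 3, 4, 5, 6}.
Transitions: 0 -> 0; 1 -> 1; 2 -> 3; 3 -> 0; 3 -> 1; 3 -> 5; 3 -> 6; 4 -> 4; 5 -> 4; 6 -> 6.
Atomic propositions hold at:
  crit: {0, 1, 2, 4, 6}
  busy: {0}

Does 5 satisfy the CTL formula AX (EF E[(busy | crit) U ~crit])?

No

Sat(busy | crit) = {0, 1, 2, 4, 6}
Sat(~crit) = {3, 5}
E[(busy | crit) U ~crit]: least fixpoint, start Z0 = Sat(~crit) = {3, 5}, add states in Sat(busy | crit) with some successor in Z. Z1 = {2, 3, 5}; fixed.
Sat(E[(busy | crit) U ~crit]) = {2, 3, 5}
EF E[(busy | crit) U ~crit]: least fixpoint, start Z0 = {2, 3, 5}, add states with some successor in Z. Already a fixed point.
Sat(EF E[(busy | crit) U ~crit]) = {2, 3, 5}
Sat(AX (EF E[(busy | crit) U ~crit])) = {s : every successor in {2, 3, 5}} = {2}
5 ∉ Sat(AX (EF E[(busy | crit) U ~crit])) = {2}, so the formula does not hold at 5.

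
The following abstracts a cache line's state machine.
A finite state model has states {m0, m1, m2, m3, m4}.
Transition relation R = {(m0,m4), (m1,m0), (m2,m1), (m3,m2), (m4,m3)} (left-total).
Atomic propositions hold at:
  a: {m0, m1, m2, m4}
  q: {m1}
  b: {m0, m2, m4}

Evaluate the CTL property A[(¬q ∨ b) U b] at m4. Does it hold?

Sat(¬q) = {m0, m2, m3, m4}
Sat(¬q ∨ b) = {m0, m2, m3, m4}
A[(¬q ∨ b) U b]: least fixpoint, start Z0 = Sat(b) = {m0, m2, m4}, add states in Sat(¬q ∨ b) with every successor in Z. Z1 = {m0, m2, m3, m4}; fixed.
Sat(A[(¬q ∨ b) U b]) = {m0, m2, m3, m4}
m4 ∈ Sat(A[(¬q ∨ b) U b]) = {m0, m2, m3, m4}, so the formula holds at m4.

Yes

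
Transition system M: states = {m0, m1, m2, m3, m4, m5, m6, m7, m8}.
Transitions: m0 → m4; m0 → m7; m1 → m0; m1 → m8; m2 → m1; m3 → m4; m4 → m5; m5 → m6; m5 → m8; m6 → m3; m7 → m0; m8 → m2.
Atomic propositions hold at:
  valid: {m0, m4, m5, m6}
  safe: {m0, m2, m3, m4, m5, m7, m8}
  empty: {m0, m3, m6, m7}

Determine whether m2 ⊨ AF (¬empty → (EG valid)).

Sat(¬empty) = {m1, m2, m4, m5, m8}
EG valid: greatest fixpoint, start Z0 = {m0, m4, m5, m6}, keep only states in Sat with some successor in Z. Z1 = {m0, m4, m5}; Z2 = {m0, m4}; Z3 = {m0}; Z4 = ∅; fixed.
Sat(EG valid) = ∅
Sat(¬empty → (EG valid)) = {m0, m3, m6, m7}
AF (¬empty → (EG valid)): least fixpoint, start Z0 = {m0, m3, m6, m7}, add states with every successor in Z. Already a fixed point.
Sat(AF (¬empty → (EG valid))) = {m0, m3, m6, m7}
m2 ∉ Sat(AF (¬empty → (EG valid))) = {m0, m3, m6, m7}, so the formula does not hold at m2.

No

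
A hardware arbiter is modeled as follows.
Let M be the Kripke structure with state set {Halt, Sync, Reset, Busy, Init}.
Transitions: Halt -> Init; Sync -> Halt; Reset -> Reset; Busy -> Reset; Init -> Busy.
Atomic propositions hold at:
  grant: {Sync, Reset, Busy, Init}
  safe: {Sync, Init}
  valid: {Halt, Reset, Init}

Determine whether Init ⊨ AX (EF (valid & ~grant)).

Sat(~grant) = {Halt}
Sat(valid & ~grant) = {Halt}
EF (valid & ~grant): least fixpoint, start Z0 = {Halt}, add states with some successor in Z. Z1 = {Halt, Sync}; fixed.
Sat(EF (valid & ~grant)) = {Halt, Sync}
Sat(AX (EF (valid & ~grant))) = {s : every successor in {Halt, Sync}} = {Sync}
Init ∉ Sat(AX (EF (valid & ~grant))) = {Sync}, so the formula does not hold at Init.

No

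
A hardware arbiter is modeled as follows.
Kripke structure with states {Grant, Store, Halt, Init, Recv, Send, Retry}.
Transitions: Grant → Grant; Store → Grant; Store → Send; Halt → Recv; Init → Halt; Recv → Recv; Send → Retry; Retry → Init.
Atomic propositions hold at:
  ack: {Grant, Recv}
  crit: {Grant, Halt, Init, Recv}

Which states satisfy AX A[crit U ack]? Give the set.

A[crit U ack]: least fixpoint, start Z0 = Sat(ack) = {Grant, Recv}, add states in Sat(crit) with every successor in Z. Z1 = {Grant, Halt, Recv}; Z2 = {Grant, Halt, Init, Recv}; fixed.
Sat(A[crit U ack]) = {Grant, Halt, Init, Recv}
Sat(AX A[crit U ack]) = {s : every successor in {Grant, Halt, Init, Recv}} = {Grant, Halt, Init, Recv, Retry}

{Grant, Halt, Init, Recv, Retry}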